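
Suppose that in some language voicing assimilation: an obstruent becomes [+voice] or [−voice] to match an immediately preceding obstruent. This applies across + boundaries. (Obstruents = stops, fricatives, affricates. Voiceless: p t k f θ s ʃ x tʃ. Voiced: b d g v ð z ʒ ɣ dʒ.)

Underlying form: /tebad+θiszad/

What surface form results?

[tebad+ðissad]

/θ/ after /d/ (voiced) → [ð]
/z/ after /s/ (voiceless) → [s]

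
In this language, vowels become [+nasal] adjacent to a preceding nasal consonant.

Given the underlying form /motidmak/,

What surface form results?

/o/ after nasal /m/ → [õ]
/a/ after nasal /m/ → [ã]

[mõtidmãk]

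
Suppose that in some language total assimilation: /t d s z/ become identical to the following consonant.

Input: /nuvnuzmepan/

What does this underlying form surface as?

[nuvnummepan]

/z/ before /m/ → [m] (total assimilation)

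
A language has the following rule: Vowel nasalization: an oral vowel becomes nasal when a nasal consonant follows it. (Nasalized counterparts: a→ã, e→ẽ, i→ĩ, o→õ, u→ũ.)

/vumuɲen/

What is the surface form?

/u/ before nasal /m/ → [ũ]
/u/ before nasal /ɲ/ → [ũ]
/e/ before nasal /n/ → [ẽ]

[vũmũɲẽn]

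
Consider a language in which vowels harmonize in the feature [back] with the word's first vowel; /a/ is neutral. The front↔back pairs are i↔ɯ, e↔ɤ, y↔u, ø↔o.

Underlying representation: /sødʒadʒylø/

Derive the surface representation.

[sødʒadʒylø]

no segment meets the rule's conditions; no change.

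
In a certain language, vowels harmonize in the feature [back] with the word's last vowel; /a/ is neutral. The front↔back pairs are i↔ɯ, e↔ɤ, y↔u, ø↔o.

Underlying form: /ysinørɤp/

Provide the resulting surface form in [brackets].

/y/ harmonizes with /ɤ/ ([+back]) → [u]
/i/ harmonizes with /ɤ/ ([+back]) → [ɯ]
/ø/ harmonizes with /ɤ/ ([+back]) → [o]

[usɯnorɤp]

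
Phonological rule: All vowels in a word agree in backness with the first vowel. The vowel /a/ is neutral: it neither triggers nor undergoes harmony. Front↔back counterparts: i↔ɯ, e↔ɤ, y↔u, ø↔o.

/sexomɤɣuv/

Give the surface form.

[sexømeɣyv]

/o/ harmonizes with /e/ ([-back]) → [ø]
/ɤ/ harmonizes with /e/ ([-back]) → [e]
/u/ harmonizes with /e/ ([-back]) → [y]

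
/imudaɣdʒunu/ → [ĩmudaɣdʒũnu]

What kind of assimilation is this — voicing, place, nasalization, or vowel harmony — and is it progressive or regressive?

/i/→[ĩ] /u/→[ũ].
Each target copies a feature from the following segment, so the direction is regressive.

nasalization, regressive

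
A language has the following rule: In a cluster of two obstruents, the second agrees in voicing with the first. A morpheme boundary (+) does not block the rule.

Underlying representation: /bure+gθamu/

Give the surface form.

[bure+gðamu]

/θ/ after /g/ (voiced) → [ð]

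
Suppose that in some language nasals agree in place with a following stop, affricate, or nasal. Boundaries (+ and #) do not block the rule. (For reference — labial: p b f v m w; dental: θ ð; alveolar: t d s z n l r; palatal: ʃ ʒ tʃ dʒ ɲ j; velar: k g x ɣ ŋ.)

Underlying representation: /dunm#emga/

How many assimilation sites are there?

2

/n/ before /m/ (labial) → [m]
/m/ before /g/ (velar) → [ŋ]
2 segments change.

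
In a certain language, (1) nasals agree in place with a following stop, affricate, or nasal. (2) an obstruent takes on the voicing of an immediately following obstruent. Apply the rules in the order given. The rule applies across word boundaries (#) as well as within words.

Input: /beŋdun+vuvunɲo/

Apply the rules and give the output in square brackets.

[bendun+vuvuɲɲo]

Rule 1: /ŋ/ before /d/ (alveolar) → [n]
Rule 1: /n/ before /ɲ/ (palatal) → [ɲ]
After rule 1: bendun+vuvuɲɲo
Rule 2: no segment meets the rule's conditions; no change.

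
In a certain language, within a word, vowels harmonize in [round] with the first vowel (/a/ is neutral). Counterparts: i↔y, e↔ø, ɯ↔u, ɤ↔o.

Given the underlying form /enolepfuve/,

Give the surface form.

[enɤlepfɯve]

/o/ harmonizes with /e/ ([-round]) → [ɤ]
/u/ harmonizes with /e/ ([-round]) → [ɯ]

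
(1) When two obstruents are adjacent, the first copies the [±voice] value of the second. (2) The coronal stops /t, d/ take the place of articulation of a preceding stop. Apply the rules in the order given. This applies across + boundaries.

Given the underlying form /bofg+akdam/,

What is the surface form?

[bovg+aggam]

Rule 1: /f/ before /g/ (voiced) → [v]
Rule 1: /k/ before /d/ (voiced) → [g]
After rule 1: bovg+agdam
Rule 2: /d/ after /g/ (velar) → [g]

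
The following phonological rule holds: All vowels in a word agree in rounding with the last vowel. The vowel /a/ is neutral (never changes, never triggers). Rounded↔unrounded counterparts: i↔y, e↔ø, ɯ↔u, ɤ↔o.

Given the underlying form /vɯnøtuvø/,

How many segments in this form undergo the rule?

/ɯ/ harmonizes with /ø/ ([+round]) → [u]
1 segment changes.

1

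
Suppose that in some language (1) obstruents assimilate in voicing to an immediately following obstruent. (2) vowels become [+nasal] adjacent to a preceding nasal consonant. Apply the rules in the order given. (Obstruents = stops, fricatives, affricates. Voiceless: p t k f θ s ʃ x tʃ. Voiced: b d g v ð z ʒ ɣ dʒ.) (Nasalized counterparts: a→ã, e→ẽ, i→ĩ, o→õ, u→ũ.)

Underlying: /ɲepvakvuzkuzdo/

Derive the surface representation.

[ɲẽbvagvuskuzdo]

Rule 1: /p/ before /v/ (voiced) → [b]
Rule 1: /k/ before /v/ (voiced) → [g]
Rule 1: /z/ before /k/ (voiceless) → [s]
After rule 1: ɲebvagvuskuzdo
Rule 2: /e/ after nasal /ɲ/ → [ẽ]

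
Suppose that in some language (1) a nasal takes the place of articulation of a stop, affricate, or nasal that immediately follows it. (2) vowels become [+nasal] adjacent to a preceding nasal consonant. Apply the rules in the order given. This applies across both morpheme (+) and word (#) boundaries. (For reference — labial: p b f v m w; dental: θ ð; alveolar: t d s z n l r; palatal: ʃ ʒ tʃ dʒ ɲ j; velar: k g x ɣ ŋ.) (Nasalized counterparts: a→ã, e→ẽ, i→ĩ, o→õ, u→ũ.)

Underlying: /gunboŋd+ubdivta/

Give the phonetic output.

[gumbond+ubdivta]

Rule 1: /n/ before /b/ (labial) → [m]
Rule 1: /ŋ/ before /d/ (alveolar) → [n]
After rule 1: gumbond+ubdivta
Rule 2: no segment meets the rule's conditions; no change.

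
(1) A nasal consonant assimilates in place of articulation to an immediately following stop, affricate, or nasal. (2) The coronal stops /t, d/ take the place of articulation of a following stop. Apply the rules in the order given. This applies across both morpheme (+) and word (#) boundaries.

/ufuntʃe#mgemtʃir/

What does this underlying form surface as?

[ufuɲtʃe#ŋgeɲtʃir]

Rule 1: /n/ before /tʃ/ (palatal) → [ɲ]
Rule 1: /m/ before /g/ (velar) → [ŋ]
Rule 1: /m/ before /tʃ/ (palatal) → [ɲ]
After rule 1: ufuɲtʃe#ŋgeɲtʃir
Rule 2: no segment meets the rule's conditions; no change.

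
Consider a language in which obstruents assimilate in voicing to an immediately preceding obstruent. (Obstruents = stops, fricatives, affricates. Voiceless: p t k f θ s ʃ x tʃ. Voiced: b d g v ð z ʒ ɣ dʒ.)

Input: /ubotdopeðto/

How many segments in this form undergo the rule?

/d/ after /t/ (voiceless) → [t]
/t/ after /ð/ (voiced) → [d]
2 segments change.

2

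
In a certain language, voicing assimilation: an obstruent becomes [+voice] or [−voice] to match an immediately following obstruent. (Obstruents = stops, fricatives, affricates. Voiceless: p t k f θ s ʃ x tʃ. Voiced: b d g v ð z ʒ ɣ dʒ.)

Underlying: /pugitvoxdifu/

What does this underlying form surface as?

[pugidvoɣdifu]

/t/ before /v/ (voiced) → [d]
/x/ before /d/ (voiced) → [ɣ]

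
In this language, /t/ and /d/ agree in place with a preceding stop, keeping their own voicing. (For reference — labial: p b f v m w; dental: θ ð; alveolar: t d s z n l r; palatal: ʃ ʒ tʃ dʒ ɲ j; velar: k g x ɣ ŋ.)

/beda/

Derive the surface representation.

no segment meets the rule's conditions; no change.

[beda]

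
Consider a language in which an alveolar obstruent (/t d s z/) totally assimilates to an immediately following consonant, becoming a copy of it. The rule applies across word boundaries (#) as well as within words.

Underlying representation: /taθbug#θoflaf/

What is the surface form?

no segment meets the rule's conditions; no change.

[taθbug#θoflaf]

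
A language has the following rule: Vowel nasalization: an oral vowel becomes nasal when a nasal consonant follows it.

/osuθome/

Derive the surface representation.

/o/ before nasal /m/ → [õ]

[osuθõme]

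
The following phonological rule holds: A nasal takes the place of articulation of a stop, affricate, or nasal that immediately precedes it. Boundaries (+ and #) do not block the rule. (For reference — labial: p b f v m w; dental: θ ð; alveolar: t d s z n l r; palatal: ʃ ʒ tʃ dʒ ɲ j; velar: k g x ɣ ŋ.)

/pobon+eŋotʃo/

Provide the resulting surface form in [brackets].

[pobon+eŋotʃo]

no segment meets the rule's conditions; no change.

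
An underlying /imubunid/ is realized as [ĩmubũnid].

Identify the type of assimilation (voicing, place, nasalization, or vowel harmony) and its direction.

nasalization, regressive

/i/→[ĩ] /u/→[ũ].
Each target copies a feature from the following segment, so the direction is regressive.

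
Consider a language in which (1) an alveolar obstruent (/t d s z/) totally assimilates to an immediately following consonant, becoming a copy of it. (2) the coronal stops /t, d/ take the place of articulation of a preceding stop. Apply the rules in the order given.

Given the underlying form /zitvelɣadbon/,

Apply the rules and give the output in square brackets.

[zivvelɣabbon]

Rule 1: /t/ before /v/ → [v] (total assimilation)
Rule 1: /d/ before /b/ → [b] (total assimilation)
After rule 1: zivvelɣabbon
Rule 2: no segment meets the rule's conditions; no change.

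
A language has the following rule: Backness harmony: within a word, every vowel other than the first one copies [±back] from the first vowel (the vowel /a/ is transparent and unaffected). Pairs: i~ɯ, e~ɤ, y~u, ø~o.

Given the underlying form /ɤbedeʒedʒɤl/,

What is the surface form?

/e/ harmonizes with /ɤ/ ([+back]) → [ɤ]
/e/ harmonizes with /ɤ/ ([+back]) → [ɤ]
/e/ harmonizes with /ɤ/ ([+back]) → [ɤ]

[ɤbɤdɤʒɤdʒɤl]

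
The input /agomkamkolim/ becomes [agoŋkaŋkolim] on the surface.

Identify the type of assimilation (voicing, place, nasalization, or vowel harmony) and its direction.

/m/→[ŋ] /m/→[ŋ].
Each target copies a feature from the following segment, so the direction is regressive.

place assimilation, regressive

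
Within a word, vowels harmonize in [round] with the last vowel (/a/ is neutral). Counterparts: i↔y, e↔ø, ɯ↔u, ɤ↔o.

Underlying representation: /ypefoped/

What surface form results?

/y/ harmonizes with /e/ ([-round]) → [i]
/o/ harmonizes with /e/ ([-round]) → [ɤ]

[ipefɤped]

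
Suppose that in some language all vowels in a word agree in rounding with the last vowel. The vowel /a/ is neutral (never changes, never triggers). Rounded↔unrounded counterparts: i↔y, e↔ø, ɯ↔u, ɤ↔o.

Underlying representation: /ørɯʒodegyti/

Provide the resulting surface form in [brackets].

[erɯʒɤdegiti]

/ø/ harmonizes with /i/ ([-round]) → [e]
/o/ harmonizes with /i/ ([-round]) → [ɤ]
/y/ harmonizes with /i/ ([-round]) → [i]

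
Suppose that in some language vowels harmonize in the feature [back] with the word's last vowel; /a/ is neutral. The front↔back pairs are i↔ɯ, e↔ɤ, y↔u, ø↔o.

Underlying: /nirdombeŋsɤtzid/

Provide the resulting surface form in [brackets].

/o/ harmonizes with /i/ ([-back]) → [ø]
/ɤ/ harmonizes with /i/ ([-back]) → [e]

[nirdømbeŋsetzid]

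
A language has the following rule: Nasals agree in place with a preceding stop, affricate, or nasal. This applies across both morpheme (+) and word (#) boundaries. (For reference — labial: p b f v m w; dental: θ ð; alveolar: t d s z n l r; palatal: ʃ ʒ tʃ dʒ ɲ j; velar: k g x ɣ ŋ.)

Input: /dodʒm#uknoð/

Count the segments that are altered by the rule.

/m/ after /dʒ/ (palatal) → [ɲ]
/n/ after /k/ (velar) → [ŋ]
2 segments change.

2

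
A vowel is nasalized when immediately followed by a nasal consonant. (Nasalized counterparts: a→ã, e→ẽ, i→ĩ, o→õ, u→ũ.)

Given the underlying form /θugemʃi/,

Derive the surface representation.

/e/ before nasal /m/ → [ẽ]

[θugẽmʃi]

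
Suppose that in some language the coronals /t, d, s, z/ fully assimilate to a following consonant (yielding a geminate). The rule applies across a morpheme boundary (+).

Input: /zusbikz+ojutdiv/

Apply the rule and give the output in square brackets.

[zubbikz+ojuddiv]

/s/ before /b/ → [b] (total assimilation)
/t/ before /d/ → [d] (total assimilation)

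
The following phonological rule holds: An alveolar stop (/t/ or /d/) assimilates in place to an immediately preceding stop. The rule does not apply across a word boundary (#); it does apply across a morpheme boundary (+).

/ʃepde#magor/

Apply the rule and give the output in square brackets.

[ʃepbe#magor]

/d/ after /p/ (labial) → [b]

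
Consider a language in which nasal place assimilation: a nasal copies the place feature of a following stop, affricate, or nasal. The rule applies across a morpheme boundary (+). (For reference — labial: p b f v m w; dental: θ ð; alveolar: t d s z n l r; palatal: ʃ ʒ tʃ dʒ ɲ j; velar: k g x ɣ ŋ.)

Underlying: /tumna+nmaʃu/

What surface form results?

/m/ before /n/ (alveolar) → [n]
/n/ before /m/ (labial) → [m]

[tunna+mmaʃu]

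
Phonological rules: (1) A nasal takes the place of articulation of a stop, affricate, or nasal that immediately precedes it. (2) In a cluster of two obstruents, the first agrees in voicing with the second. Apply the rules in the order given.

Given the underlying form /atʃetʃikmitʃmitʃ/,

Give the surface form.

Rule 1: /m/ after /k/ (velar) → [ŋ]
Rule 1: /m/ after /tʃ/ (palatal) → [ɲ]
After rule 1: atʃetʃikŋitʃɲitʃ
Rule 2: no segment meets the rule's conditions; no change.

[atʃetʃikŋitʃɲitʃ]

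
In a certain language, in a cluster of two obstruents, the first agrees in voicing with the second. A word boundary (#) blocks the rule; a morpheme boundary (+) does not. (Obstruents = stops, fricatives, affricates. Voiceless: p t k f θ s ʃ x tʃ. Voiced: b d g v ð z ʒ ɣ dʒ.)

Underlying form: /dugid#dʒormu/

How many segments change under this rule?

0

No segment meets the rule's conditions.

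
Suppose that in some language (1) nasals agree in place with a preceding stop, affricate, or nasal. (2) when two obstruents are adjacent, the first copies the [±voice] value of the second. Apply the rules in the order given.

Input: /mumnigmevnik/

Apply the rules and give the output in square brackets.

[mummigŋevnik]

Rule 1: /n/ after /m/ (labial) → [m]
Rule 1: /m/ after /g/ (velar) → [ŋ]
After rule 1: mummigŋevnik
Rule 2: no segment meets the rule's conditions; no change.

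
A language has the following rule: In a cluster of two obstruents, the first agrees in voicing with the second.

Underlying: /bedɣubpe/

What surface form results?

/b/ before /p/ (voiceless) → [p]

[bedɣuppe]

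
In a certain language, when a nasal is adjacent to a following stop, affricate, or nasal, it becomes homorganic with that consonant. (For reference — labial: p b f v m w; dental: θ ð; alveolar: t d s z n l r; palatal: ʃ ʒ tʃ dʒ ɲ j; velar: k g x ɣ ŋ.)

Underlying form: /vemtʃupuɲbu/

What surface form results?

/m/ before /tʃ/ (palatal) → [ɲ]
/ɲ/ before /b/ (labial) → [m]

[veɲtʃupumbu]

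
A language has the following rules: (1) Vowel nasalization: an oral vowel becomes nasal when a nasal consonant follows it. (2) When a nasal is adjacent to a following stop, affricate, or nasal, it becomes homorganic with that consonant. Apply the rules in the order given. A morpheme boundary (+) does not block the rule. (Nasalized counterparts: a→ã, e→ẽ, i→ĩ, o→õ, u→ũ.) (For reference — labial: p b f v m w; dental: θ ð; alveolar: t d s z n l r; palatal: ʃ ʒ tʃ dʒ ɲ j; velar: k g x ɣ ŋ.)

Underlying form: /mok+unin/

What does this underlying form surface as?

Rule 1: /u/ before nasal /n/ → [ũ]
Rule 1: /i/ before nasal /n/ → [ĩ]
After rule 1: mok+ũnĩn
Rule 2: no segment meets the rule's conditions; no change.

[mok+ũnĩn]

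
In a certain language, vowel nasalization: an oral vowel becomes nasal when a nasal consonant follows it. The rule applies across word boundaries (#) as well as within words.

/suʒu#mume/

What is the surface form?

/u/ before nasal /m/ → [ũ]
/u/ before nasal /m/ → [ũ]

[suʒũ#mũme]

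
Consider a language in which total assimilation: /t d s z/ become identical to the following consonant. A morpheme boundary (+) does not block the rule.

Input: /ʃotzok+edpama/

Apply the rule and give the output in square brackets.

[ʃozzok+eppama]

/t/ before /z/ → [z] (total assimilation)
/d/ before /p/ → [p] (total assimilation)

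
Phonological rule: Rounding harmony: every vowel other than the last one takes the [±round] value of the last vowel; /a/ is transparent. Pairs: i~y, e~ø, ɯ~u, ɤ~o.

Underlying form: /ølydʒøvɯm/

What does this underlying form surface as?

[elidʒevɯm]

/ø/ harmonizes with /ɯ/ ([-round]) → [e]
/y/ harmonizes with /ɯ/ ([-round]) → [i]
/ø/ harmonizes with /ɯ/ ([-round]) → [e]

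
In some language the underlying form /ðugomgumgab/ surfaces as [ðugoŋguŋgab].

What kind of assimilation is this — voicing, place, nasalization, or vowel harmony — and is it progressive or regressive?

/m/→[ŋ] /m/→[ŋ].
Each target copies a feature from the following segment, so the direction is regressive.

place assimilation, regressive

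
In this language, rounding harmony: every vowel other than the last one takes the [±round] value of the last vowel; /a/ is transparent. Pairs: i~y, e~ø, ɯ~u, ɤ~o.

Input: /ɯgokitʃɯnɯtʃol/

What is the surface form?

/ɯ/ harmonizes with /o/ ([+round]) → [u]
/i/ harmonizes with /o/ ([+round]) → [y]
/ɯ/ harmonizes with /o/ ([+round]) → [u]
/ɯ/ harmonizes with /o/ ([+round]) → [u]

[ugokytʃunutʃol]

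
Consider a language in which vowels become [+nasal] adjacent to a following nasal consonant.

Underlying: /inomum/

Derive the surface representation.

[ĩnõmũm]

/i/ before nasal /n/ → [ĩ]
/o/ before nasal /m/ → [õ]
/u/ before nasal /m/ → [ũ]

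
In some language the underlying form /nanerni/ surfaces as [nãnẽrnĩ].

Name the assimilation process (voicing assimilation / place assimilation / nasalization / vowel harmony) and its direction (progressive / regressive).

/a/→[ã] /e/→[ẽ] /i/→[ĩ].
Each target copies a feature from the preceding segment, so the direction is progressive.

nasalization, progressive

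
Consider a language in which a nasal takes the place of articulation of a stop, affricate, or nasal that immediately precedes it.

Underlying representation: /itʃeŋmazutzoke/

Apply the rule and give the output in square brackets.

[itʃeŋŋazutzoke]

/m/ after /ŋ/ (velar) → [ŋ]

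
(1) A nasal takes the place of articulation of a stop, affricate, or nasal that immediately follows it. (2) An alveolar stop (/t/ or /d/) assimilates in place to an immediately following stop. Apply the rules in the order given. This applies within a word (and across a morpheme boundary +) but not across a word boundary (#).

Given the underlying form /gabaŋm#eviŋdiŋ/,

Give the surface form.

[gabamm#evindiŋ]

Rule 1: /ŋ/ before /m/ (labial) → [m]
Rule 1: /ŋ/ before /d/ (alveolar) → [n]
After rule 1: gabamm#evindiŋ
Rule 2: no segment meets the rule's conditions; no change.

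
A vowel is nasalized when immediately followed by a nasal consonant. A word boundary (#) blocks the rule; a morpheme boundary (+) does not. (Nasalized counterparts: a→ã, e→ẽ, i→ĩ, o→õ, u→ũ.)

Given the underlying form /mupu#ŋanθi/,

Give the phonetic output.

[mupu#ŋãnθi]

/a/ before nasal /n/ → [ã]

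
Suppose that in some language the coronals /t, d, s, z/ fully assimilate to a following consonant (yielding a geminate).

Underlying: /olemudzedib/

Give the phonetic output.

/d/ before /z/ → [z] (total assimilation)

[olemuzzedib]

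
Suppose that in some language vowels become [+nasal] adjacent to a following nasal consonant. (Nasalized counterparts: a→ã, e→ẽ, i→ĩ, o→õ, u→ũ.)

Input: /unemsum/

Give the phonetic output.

[ũnẽmsũm]

/u/ before nasal /n/ → [ũ]
/e/ before nasal /m/ → [ẽ]
/u/ before nasal /m/ → [ũ]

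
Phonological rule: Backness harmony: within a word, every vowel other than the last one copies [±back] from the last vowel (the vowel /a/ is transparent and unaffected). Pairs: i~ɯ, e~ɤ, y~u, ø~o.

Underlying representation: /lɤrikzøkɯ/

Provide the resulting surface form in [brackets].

/i/ harmonizes with /ɯ/ ([+back]) → [ɯ]
/ø/ harmonizes with /ɯ/ ([+back]) → [o]

[lɤrɯkzokɯ]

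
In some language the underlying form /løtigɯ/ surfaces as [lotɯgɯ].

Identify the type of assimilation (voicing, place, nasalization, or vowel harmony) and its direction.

vowel harmony, regressive

/ø/→[o] /i/→[ɯ].
Vowels agree with the last vowel, so the harmony is regressive.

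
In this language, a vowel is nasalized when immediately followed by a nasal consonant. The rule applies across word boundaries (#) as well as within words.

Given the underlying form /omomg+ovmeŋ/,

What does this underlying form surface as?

[õmõmg+ovmẽŋ]

/o/ before nasal /m/ → [õ]
/o/ before nasal /m/ → [õ]
/e/ before nasal /ŋ/ → [ẽ]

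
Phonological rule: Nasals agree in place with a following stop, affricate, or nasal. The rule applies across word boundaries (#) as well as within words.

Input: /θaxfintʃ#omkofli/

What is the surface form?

/n/ before /tʃ/ (palatal) → [ɲ]
/m/ before /k/ (velar) → [ŋ]

[θaxfiɲtʃ#oŋkofli]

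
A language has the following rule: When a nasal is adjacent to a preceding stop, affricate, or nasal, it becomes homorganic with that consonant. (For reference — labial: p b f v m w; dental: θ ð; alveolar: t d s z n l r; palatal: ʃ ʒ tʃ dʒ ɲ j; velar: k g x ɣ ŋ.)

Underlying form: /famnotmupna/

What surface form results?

[fammotnupma]

/n/ after /m/ (labial) → [m]
/m/ after /t/ (alveolar) → [n]
/n/ after /p/ (labial) → [m]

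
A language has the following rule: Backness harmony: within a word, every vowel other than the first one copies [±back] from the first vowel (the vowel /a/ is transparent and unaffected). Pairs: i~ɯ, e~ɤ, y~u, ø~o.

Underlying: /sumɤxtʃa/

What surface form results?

[sumɤxtʃa]

no segment meets the rule's conditions; no change.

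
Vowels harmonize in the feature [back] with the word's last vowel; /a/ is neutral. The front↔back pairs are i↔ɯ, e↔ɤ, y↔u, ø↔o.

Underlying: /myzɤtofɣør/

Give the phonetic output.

[myzetøfɣør]

/ɤ/ harmonizes with /ø/ ([-back]) → [e]
/o/ harmonizes with /ø/ ([-back]) → [ø]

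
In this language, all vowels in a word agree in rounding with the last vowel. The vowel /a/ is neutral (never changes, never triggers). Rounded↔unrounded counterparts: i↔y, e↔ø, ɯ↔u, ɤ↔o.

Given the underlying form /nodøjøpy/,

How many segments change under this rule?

0

No segment meets the rule's conditions.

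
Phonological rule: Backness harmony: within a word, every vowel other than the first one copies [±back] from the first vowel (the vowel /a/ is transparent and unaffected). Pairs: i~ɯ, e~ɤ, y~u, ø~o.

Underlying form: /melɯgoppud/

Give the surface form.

[meligøppyd]

/ɯ/ harmonizes with /e/ ([-back]) → [i]
/o/ harmonizes with /e/ ([-back]) → [ø]
/u/ harmonizes with /e/ ([-back]) → [y]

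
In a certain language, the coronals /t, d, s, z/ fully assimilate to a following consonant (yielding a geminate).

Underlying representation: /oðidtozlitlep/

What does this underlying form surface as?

[oðittollillep]

/d/ before /t/ → [t] (total assimilation)
/z/ before /l/ → [l] (total assimilation)
/t/ before /l/ → [l] (total assimilation)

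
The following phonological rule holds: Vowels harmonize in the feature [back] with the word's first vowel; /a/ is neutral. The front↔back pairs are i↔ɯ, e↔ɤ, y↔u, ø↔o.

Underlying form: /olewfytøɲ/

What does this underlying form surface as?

/e/ harmonizes with /o/ ([+back]) → [ɤ]
/y/ harmonizes with /o/ ([+back]) → [u]
/ø/ harmonizes with /o/ ([+back]) → [o]

[olɤwfutoɲ]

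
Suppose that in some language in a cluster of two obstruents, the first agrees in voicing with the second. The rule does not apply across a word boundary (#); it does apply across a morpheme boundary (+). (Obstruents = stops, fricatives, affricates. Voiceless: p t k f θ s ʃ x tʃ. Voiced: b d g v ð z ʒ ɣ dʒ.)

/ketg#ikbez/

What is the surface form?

/t/ before /g/ (voiced) → [d]
/k/ before /b/ (voiced) → [g]

[kedg#igbez]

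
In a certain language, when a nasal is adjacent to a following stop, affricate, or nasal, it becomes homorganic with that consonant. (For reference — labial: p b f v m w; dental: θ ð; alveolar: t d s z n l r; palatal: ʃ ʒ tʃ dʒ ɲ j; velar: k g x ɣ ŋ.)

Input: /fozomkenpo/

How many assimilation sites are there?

2

/m/ before /k/ (velar) → [ŋ]
/n/ before /p/ (labial) → [m]
2 segments change.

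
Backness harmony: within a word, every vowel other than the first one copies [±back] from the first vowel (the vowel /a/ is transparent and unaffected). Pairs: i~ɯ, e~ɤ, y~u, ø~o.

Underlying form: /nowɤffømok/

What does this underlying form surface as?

/ø/ harmonizes with /o/ ([+back]) → [o]

[nowɤffomok]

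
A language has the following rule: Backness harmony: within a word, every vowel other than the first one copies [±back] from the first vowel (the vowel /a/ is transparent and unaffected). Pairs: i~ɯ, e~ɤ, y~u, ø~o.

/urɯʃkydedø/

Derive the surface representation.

[urɯʃkudɤdo]

/y/ harmonizes with /u/ ([+back]) → [u]
/e/ harmonizes with /u/ ([+back]) → [ɤ]
/ø/ harmonizes with /u/ ([+back]) → [o]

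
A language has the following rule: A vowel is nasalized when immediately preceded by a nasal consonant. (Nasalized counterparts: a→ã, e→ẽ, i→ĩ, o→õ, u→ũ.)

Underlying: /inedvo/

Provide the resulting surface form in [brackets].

/e/ after nasal /n/ → [ẽ]

[inẽdvo]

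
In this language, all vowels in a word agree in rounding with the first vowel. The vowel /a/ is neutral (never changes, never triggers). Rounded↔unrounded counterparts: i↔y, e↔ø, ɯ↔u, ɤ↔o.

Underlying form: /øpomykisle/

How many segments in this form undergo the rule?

/i/ harmonizes with /ø/ ([+round]) → [y]
/e/ harmonizes with /ø/ ([+round]) → [ø]
2 segments change.

2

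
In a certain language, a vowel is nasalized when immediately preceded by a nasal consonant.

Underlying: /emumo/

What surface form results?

/u/ after nasal /m/ → [ũ]
/o/ after nasal /m/ → [õ]

[emũmõ]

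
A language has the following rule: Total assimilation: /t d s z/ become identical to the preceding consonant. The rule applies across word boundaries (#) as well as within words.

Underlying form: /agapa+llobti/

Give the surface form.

/t/ after /b/ → [b] (total assimilation)

[agapa+llobbi]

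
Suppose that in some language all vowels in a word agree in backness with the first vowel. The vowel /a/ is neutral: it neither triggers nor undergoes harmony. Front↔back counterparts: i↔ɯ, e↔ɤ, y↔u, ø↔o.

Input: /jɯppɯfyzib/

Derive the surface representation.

[jɯppɯfuzɯb]

/y/ harmonizes with /ɯ/ ([+back]) → [u]
/i/ harmonizes with /ɯ/ ([+back]) → [ɯ]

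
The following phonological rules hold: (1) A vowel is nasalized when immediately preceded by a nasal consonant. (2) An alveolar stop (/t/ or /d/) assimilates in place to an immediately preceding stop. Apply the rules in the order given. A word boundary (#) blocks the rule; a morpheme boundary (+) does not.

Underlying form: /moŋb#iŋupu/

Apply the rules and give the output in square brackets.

Rule 1: /o/ after nasal /m/ → [õ]
Rule 1: /u/ after nasal /ŋ/ → [ũ]
After rule 1: mõŋb#iŋũpu
Rule 2: no segment meets the rule's conditions; no change.

[mõŋb#iŋũpu]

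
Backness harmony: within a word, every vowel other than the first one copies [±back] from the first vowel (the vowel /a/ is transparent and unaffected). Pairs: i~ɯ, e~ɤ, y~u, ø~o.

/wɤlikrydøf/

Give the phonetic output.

[wɤlɯkrudof]

/i/ harmonizes with /ɤ/ ([+back]) → [ɯ]
/y/ harmonizes with /ɤ/ ([+back]) → [u]
/ø/ harmonizes with /ɤ/ ([+back]) → [o]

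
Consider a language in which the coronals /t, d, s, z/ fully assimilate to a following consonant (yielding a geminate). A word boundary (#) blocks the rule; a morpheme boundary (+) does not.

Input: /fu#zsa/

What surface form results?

[fu#ssa]

/z/ before /s/ → [s] (total assimilation)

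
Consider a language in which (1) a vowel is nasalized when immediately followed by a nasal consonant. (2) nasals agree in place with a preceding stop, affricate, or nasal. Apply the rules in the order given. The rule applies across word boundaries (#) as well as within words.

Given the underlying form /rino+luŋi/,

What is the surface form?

Rule 1: /i/ before nasal /n/ → [ĩ]
Rule 1: /u/ before nasal /ŋ/ → [ũ]
After rule 1: rĩno+lũŋi
Rule 2: no segment meets the rule's conditions; no change.

[rĩno+lũŋi]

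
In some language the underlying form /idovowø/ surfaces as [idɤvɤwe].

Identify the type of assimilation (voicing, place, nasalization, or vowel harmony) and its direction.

/o/→[ɤ] /o/→[ɤ] /ø/→[e].
Vowels agree with the first vowel, so the harmony is progressive.

vowel harmony, progressive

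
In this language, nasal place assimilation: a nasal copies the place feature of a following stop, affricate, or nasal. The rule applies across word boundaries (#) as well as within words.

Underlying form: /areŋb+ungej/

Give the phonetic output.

[aremb+uŋgej]

/ŋ/ before /b/ (labial) → [m]
/n/ before /g/ (velar) → [ŋ]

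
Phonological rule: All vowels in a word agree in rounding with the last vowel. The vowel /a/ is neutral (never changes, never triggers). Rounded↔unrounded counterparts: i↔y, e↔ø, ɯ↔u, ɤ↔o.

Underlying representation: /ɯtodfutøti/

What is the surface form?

[ɯtɤdfɯteti]

/o/ harmonizes with /i/ ([-round]) → [ɤ]
/u/ harmonizes with /i/ ([-round]) → [ɯ]
/ø/ harmonizes with /i/ ([-round]) → [e]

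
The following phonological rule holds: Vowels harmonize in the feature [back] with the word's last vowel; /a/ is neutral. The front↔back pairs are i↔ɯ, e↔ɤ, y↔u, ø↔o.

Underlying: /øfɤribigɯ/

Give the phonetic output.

/ø/ harmonizes with /ɯ/ ([+back]) → [o]
/i/ harmonizes with /ɯ/ ([+back]) → [ɯ]
/i/ harmonizes with /ɯ/ ([+back]) → [ɯ]

[ofɤrɯbɯgɯ]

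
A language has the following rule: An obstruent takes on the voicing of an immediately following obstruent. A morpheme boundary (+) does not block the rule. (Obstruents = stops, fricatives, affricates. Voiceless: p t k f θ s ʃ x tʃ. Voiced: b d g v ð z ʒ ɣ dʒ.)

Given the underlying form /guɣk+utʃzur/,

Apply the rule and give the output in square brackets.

[guxk+udʒzur]

/ɣ/ before /k/ (voiceless) → [x]
/tʃ/ before /z/ (voiced) → [dʒ]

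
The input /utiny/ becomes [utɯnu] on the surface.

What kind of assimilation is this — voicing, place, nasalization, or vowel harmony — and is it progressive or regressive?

vowel harmony, progressive

/i/→[ɯ] /y/→[u].
Vowels agree with the first vowel, so the harmony is progressive.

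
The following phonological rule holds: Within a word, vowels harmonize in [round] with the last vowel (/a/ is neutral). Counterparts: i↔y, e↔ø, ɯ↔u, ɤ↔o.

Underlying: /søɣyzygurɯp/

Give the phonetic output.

/ø/ harmonizes with /ɯ/ ([-round]) → [e]
/y/ harmonizes with /ɯ/ ([-round]) → [i]
/y/ harmonizes with /ɯ/ ([-round]) → [i]
/u/ harmonizes with /ɯ/ ([-round]) → [ɯ]

[seɣizigɯrɯp]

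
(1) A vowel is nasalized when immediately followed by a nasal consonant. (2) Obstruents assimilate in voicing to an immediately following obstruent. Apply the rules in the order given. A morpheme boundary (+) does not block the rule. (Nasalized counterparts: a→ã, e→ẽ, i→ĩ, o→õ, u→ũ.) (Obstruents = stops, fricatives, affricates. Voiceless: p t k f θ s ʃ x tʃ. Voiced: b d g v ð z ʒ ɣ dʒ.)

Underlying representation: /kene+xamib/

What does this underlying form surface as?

Rule 1: /e/ before nasal /n/ → [ẽ]
Rule 1: /a/ before nasal /m/ → [ã]
After rule 1: kẽne+xãmib
Rule 2: no segment meets the rule's conditions; no change.

[kẽne+xãmib]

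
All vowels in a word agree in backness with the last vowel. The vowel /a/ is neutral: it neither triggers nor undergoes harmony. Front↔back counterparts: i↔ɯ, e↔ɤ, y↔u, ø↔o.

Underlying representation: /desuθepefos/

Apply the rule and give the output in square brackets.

[dɤsuθɤpɤfos]

/e/ harmonizes with /o/ ([+back]) → [ɤ]
/e/ harmonizes with /o/ ([+back]) → [ɤ]
/e/ harmonizes with /o/ ([+back]) → [ɤ]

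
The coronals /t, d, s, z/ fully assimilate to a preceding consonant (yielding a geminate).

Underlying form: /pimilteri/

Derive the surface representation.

[pimilleri]

/t/ after /l/ → [l] (total assimilation)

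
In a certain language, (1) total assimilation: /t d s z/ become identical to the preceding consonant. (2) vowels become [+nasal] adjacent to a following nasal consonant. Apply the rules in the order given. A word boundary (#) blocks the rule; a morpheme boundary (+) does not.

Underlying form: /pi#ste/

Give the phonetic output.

Rule 1: /t/ after /s/ → [s] (total assimilation)
After rule 1: pi#sse
Rule 2: no segment meets the rule's conditions; no change.

[pi#sse]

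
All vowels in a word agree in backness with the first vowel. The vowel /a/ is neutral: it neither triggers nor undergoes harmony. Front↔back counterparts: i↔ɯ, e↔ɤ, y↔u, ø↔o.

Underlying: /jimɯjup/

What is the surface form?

[jimijyp]

/ɯ/ harmonizes with /i/ ([-back]) → [i]
/u/ harmonizes with /i/ ([-back]) → [y]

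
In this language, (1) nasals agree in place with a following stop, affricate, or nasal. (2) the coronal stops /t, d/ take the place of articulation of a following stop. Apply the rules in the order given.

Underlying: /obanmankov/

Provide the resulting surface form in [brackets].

[obammaŋkov]

Rule 1: /n/ before /m/ (labial) → [m]
Rule 1: /n/ before /k/ (velar) → [ŋ]
After rule 1: obammaŋkov
Rule 2: no segment meets the rule's conditions; no change.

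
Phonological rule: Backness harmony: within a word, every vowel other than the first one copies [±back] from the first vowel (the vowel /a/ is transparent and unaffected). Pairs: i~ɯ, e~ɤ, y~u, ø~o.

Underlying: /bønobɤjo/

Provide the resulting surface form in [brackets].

[bønøbejø]

/o/ harmonizes with /ø/ ([-back]) → [ø]
/ɤ/ harmonizes with /ø/ ([-back]) → [e]
/o/ harmonizes with /ø/ ([-back]) → [ø]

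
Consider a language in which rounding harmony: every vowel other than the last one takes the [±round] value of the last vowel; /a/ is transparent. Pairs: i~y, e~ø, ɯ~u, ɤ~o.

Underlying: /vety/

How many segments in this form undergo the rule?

/e/ harmonizes with /y/ ([+round]) → [ø]
1 segment changes.

1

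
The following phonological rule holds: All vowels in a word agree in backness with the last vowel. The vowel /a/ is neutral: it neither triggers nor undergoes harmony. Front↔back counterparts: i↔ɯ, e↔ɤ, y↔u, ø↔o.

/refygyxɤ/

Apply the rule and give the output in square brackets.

[rɤfuguxɤ]

/e/ harmonizes with /ɤ/ ([+back]) → [ɤ]
/y/ harmonizes with /ɤ/ ([+back]) → [u]
/y/ harmonizes with /ɤ/ ([+back]) → [u]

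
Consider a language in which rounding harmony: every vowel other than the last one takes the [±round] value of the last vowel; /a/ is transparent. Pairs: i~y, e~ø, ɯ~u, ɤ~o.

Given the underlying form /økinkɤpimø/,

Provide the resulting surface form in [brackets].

/i/ harmonizes with /ø/ ([+round]) → [y]
/ɤ/ harmonizes with /ø/ ([+round]) → [o]
/i/ harmonizes with /ø/ ([+round]) → [y]

[økynkopymø]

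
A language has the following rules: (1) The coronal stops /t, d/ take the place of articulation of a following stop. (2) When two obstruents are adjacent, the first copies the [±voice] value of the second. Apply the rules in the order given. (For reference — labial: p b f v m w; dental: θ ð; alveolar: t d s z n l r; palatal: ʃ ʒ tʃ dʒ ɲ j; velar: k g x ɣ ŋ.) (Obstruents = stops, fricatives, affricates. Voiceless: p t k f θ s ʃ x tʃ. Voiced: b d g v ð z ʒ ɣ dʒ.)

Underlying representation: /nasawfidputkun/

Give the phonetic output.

Rule 1: /d/ before /p/ (labial) → [b]
Rule 1: /t/ before /k/ (velar) → [k]
After rule 1: nasawfibpukkun
Rule 2: /b/ before /p/ (voiceless) → [p]

[nasawfippukkun]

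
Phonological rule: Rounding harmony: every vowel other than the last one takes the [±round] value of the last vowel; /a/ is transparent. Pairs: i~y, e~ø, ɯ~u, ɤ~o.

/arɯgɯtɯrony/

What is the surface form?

[aruguturony]

/ɯ/ harmonizes with /y/ ([+round]) → [u]
/ɯ/ harmonizes with /y/ ([+round]) → [u]
/ɯ/ harmonizes with /y/ ([+round]) → [u]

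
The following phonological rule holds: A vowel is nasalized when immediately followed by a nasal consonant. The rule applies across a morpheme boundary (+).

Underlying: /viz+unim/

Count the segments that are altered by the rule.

2

/u/ before nasal /n/ → [ũ]
/i/ before nasal /m/ → [ĩ]
2 segments change.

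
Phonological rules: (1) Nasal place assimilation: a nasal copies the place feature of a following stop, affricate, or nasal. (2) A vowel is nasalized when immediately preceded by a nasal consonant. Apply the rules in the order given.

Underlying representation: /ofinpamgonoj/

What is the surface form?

Rule 1: /n/ before /p/ (labial) → [m]
Rule 1: /m/ before /g/ (velar) → [ŋ]
After rule 1: ofimpaŋgonoj
Rule 2: /o/ after nasal /n/ → [õ]

[ofimpaŋgonõj]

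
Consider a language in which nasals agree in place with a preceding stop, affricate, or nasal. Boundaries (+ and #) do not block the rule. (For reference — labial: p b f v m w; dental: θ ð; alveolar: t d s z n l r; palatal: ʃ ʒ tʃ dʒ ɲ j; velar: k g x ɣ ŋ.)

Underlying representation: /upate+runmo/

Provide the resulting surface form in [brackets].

/m/ after /n/ (alveolar) → [n]

[upate+runno]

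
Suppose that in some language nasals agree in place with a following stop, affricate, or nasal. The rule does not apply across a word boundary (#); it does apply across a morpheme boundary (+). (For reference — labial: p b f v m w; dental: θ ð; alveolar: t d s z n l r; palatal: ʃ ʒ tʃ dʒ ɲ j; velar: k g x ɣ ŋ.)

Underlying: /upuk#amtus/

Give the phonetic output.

/m/ before /t/ (alveolar) → [n]

[upuk#antus]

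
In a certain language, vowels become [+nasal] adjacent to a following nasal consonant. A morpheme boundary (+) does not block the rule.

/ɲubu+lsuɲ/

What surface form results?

[ɲubu+lsũɲ]

/u/ before nasal /ɲ/ → [ũ]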